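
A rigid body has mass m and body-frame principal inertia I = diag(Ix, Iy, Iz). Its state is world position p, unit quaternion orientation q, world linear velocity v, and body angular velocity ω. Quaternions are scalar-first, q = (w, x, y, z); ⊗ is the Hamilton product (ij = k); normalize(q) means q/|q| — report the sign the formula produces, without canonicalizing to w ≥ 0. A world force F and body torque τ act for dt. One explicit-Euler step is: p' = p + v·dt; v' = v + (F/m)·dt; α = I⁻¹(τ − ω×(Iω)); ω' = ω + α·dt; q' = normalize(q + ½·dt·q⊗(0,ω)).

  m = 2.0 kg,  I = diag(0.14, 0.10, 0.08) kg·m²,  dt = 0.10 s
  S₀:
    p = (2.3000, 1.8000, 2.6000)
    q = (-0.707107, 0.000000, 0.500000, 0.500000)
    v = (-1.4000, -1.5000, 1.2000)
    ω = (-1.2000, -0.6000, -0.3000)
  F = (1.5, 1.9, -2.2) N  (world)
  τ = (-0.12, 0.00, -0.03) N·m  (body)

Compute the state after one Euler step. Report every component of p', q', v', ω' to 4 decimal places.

ω×(Iω) gyroscopic = (-0.0036, 0.0216, -0.0288)
angular accel α = (-0.8314, -0.2160, -0.0150)
ω + α·dt = (-1.2831, -0.6216, -0.3015)
2q̇ = q⊗(0,ω) = (0.4500000, 0.9985284, -0.1757358, 0.8121321)
updated quaternion q' = (-0.6830, 0.0498, 0.4901, 0.5393)
new position p' = (2.1600, 1.6500, 2.7200)
new velocity v' = (-1.3250, -1.4050, 1.0900)

p' = (2.1600, 1.6500, 2.7200)
q' = (-0.6830, 0.0498, 0.4901, 0.5393)
v' = (-1.3250, -1.4050, 1.0900)
ω' = (-1.2831, -0.6216, -0.3015)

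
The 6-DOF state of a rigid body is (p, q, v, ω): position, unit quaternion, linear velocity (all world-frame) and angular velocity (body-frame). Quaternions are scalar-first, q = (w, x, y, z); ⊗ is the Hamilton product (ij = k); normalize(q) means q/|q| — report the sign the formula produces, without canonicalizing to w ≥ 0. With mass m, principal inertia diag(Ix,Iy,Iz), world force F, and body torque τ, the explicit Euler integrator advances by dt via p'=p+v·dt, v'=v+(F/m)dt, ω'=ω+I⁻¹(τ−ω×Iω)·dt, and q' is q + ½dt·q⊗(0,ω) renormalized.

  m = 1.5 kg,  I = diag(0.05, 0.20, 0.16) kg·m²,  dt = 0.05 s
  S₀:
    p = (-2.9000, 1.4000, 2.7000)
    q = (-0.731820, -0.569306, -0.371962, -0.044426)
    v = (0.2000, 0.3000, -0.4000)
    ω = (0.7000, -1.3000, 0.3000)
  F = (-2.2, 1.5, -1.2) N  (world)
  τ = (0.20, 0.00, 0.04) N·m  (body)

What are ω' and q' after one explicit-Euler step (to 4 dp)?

ω' = (0.8844, -1.2942, 0.3552)
q' = (-0.7331, -0.5859, -0.3444, -0.0249)

precession coupling ω×(Iω) = (0.0156, -0.0231, -0.1365)
(τ − ω×Iω)/I = (3.6880, 0.1155, 1.1031)
new body rate ω' = (0.8844, -1.2942, 0.3552)
2q̇ = q⊗(0,ω) = (-0.0717086, -0.6816164, 1.0910596, 0.7809252)
updated quaternion q' = (-0.7331, -0.5859, -0.3444, -0.0249)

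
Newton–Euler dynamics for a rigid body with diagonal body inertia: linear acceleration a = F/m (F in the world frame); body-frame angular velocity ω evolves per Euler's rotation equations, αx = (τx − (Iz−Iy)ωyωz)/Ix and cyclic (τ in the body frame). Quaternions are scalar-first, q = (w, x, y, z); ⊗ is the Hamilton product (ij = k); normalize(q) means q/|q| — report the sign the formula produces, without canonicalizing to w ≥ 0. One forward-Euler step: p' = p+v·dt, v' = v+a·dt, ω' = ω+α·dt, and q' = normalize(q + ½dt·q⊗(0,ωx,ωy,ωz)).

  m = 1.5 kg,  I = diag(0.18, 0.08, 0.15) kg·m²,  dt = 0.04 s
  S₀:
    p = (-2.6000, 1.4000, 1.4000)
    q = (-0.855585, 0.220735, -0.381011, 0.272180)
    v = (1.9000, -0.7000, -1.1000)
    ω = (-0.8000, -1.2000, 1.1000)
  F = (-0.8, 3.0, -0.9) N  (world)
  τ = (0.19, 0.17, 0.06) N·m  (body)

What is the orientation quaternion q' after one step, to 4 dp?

q⊗(0,ω) = (-0.5800232, 0.5919719, 0.5661495, -1.5108343)
updated quaternion q' = (-0.8666, 0.2324, -0.3694, 0.2418)

q' = (-0.8666, 0.2324, -0.3694, 0.2418)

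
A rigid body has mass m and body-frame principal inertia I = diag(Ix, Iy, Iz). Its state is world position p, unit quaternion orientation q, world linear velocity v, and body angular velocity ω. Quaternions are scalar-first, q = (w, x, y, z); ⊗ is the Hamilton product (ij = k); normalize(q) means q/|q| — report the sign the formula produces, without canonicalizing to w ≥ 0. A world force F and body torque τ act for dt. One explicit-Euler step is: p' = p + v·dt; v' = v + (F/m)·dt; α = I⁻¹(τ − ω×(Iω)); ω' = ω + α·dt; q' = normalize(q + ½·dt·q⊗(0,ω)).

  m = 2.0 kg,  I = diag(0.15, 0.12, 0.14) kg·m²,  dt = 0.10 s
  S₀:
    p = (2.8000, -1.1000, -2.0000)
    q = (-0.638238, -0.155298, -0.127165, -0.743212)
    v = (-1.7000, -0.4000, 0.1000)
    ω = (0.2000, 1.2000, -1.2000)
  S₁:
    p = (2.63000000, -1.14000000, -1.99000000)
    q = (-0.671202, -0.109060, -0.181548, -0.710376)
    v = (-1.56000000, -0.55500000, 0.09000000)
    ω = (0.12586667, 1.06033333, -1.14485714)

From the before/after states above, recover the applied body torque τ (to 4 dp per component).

ω₁ − ω₀ = (-0.07413333, -0.13966667, 0.05514286)
I·α + gyro = (-0.1400, -0.1700, 0.0700)

τ = (-0.1400, -0.1700, 0.0700)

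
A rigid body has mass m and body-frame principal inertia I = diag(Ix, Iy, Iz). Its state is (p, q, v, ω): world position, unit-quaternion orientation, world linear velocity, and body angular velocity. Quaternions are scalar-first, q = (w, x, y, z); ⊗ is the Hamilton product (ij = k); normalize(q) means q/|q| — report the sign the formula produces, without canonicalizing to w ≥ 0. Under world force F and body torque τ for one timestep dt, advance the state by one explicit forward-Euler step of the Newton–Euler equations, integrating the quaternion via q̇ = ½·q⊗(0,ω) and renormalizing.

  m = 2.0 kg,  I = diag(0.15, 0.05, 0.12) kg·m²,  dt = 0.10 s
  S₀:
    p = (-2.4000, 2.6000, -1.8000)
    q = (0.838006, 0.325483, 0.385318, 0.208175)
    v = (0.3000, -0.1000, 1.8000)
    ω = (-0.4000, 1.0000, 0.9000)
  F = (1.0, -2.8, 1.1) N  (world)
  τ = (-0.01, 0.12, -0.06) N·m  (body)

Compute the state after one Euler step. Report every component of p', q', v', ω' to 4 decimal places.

p' = (-2.3700, 2.5900, -1.6200)
q' = (0.8139, 0.3149, 0.4074, 0.2692)
v' = (0.3500, -0.2400, 1.8550)
ω' = (-0.4487, 1.2616, 0.8167)

a = (0.5000, -1.4000, 0.5500)
p + v·dt = (-2.3700, 2.5900, -1.6200)
v' = v + a·dt = (0.3500, -0.2400, 1.8550)
(τ − ω×Iω)/I = (-0.4867, 2.6160, -0.8333)
ω + α·dt = (-0.4487, 1.2616, 0.8167)
2q̇ = q⊗(0,ω) = (-0.4424823, -0.1965912, 0.4618013, 1.2338156)
updated quaternion q' = (0.8139, 0.3149, 0.4074, 0.2692)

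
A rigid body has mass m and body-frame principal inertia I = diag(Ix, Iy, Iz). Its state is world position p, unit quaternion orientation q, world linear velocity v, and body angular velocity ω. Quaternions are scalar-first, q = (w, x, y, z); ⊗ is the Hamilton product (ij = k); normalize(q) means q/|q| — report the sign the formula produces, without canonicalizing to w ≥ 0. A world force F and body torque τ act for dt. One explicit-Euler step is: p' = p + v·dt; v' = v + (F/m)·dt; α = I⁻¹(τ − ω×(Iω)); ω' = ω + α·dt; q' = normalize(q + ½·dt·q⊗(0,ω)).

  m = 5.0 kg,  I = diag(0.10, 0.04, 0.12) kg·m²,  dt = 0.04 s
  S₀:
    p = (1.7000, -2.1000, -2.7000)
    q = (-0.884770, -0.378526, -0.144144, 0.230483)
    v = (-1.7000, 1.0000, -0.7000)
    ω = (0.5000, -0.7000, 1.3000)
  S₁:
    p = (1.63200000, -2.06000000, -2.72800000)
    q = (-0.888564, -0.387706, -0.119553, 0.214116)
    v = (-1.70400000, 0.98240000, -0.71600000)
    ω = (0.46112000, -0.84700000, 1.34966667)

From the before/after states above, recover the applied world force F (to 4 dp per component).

F = (-0.5000, -2.2000, -2.0000)

Δv = v₁−v₀ = (-0.00400000, -0.01760000, -0.01600000)
applied force F = (-0.5000, -2.2000, -2.0000)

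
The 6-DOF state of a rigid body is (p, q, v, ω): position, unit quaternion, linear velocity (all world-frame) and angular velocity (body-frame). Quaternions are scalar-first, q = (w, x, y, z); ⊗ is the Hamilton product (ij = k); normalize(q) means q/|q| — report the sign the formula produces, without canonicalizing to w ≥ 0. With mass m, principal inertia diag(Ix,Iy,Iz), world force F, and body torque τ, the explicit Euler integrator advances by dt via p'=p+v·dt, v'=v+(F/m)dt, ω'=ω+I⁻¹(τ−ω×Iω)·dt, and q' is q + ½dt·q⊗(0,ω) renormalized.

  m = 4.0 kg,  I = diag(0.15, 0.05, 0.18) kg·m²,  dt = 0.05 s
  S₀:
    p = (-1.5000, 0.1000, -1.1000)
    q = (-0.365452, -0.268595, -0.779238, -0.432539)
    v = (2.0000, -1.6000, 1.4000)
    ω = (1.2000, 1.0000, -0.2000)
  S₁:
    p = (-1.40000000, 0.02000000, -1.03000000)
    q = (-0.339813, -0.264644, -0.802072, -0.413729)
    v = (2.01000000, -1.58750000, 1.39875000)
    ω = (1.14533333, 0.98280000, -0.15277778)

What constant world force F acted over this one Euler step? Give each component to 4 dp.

Δv = v₁−v₀ = (0.01000000, 0.01250000, -0.00125000)
F = m·Δv/dt = (0.8000, 1.0000, -0.1000)

F = (0.8000, 1.0000, -0.1000)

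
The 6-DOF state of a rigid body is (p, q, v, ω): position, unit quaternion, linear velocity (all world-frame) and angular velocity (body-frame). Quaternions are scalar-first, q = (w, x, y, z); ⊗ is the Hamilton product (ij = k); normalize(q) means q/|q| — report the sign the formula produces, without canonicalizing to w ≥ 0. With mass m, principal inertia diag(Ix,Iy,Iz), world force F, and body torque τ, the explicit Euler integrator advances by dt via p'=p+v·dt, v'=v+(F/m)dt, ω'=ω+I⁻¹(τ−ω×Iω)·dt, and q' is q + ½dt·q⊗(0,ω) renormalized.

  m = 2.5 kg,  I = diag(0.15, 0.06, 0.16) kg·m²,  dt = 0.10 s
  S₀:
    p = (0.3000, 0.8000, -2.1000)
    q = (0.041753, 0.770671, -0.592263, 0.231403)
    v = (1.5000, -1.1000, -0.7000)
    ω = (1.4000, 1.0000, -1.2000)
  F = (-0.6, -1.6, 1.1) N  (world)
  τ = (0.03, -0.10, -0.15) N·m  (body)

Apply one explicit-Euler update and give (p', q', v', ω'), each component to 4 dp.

p' = (0.4500, 0.6900, -2.1700)
q' = (0.0311, 0.7932, -0.5249, 0.3072)
v' = (1.4760, -1.1640, -0.6560)
ω' = (1.5000, 0.8053, -1.2150)

a = F/m = (-0.2400, -0.6400, 0.4400)
p + v·dt = (0.4500, 0.6900, -2.1700)
v + (F/m)dt = (1.4760, -1.1640, -0.6560)
angular accel α = (1.0000, -1.9467, -0.1500)
ω' = ω + α·dt = (1.5000, 0.8053, -1.2150)
2q̇ = q⊗(0,ω) = (-0.2089928, 0.5377668, 1.2905224, 1.5497356)
q' = normalize(q + ½dt·q⊗(0,ω)) = (0.0311, 0.7932, -0.5249, 0.3072)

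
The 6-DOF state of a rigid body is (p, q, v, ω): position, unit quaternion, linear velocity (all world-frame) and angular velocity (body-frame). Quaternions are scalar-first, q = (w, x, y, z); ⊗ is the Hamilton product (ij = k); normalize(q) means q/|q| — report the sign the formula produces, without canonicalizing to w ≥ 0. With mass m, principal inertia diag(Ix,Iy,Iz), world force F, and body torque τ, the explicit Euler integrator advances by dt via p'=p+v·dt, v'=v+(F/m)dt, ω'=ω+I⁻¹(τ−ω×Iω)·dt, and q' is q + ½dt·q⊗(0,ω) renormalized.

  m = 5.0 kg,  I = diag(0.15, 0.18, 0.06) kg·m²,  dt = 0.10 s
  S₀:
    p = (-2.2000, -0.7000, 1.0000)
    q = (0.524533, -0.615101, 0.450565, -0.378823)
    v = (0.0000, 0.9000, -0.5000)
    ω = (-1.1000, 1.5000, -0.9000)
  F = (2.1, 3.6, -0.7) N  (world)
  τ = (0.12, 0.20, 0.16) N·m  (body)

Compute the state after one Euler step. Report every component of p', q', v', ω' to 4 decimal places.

p' = (-2.2000, -0.6100, 0.9500)
q' = (0.4375, -0.6324, 0.4805, -0.4215)
v' = (0.0420, 0.9720, -0.5140)
ω' = (-1.1280, 1.5616, -0.5508)

α = I⁻¹(τ − ω×Iω) = (-0.2800, 0.6161, 3.4917)
new body rate ω' = (-1.1280, 1.5616, -0.5508)
2q̇ = q⊗(0,ω) = (-1.6933993, -0.4142603, 0.6499139, -0.8991097)
q' = normalize(q + ½dt·q⊗(0,ω)) = (0.4375, -0.6324, 0.4805, -0.4215)
p' = p + v·dt = (-2.2000, -0.6100, 0.9500)
v + (F/m)dt = (0.0420, 0.9720, -0.5140)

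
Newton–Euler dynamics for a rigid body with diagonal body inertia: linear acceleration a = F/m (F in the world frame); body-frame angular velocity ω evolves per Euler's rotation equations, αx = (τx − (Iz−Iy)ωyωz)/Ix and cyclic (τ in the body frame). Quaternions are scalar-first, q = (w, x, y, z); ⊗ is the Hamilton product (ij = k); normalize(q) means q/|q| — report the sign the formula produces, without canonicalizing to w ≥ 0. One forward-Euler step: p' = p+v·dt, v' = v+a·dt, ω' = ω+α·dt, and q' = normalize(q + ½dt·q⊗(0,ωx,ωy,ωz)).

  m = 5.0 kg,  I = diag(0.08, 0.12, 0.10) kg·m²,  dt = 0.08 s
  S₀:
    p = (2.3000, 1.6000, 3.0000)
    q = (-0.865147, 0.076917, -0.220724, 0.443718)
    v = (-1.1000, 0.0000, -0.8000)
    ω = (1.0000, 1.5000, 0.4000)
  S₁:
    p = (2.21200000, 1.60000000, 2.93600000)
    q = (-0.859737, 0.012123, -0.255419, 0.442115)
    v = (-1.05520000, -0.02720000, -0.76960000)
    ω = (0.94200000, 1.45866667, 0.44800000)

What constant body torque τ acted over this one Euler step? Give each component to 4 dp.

ω₁ − ω₀ = (-0.05800000, -0.04133333, 0.04800000)
τ = I·(Δω/dt) + ω₀×(Iω₀) = (-0.0700, -0.0700, 0.1200)

τ = (-0.0700, -0.0700, 0.1200)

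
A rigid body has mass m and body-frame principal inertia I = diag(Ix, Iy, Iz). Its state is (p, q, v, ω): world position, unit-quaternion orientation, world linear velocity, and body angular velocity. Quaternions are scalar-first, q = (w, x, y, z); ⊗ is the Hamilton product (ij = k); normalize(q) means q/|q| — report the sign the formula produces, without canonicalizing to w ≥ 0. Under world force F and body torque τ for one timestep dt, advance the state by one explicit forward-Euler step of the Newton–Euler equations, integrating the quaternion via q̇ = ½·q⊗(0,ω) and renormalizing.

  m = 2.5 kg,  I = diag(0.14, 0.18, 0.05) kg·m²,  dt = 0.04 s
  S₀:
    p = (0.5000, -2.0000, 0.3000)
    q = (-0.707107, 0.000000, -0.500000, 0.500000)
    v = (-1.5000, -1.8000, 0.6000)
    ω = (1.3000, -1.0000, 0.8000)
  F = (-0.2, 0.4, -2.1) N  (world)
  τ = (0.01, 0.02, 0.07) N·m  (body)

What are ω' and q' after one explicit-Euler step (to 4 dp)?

precession coupling ω×(Iω) = (0.1040, 0.0936, -0.0520)
(τ − ω×Iω)/I = (-0.6714, -0.4089, 2.4400)
ω' = ω + α·dt = (1.2731, -1.0164, 0.8976)
2q̇ = q⊗(0,ω) = (-0.9000000, -0.8192391, 1.3571070, 0.0843144)
q' = normalize(q + ½dt·q⊗(0,ω)) = (-0.7246, -0.0164, -0.4725, 0.5014)

ω' = (1.2731, -1.0164, 0.8976)
q' = (-0.7246, -0.0164, -0.4725, 0.5014)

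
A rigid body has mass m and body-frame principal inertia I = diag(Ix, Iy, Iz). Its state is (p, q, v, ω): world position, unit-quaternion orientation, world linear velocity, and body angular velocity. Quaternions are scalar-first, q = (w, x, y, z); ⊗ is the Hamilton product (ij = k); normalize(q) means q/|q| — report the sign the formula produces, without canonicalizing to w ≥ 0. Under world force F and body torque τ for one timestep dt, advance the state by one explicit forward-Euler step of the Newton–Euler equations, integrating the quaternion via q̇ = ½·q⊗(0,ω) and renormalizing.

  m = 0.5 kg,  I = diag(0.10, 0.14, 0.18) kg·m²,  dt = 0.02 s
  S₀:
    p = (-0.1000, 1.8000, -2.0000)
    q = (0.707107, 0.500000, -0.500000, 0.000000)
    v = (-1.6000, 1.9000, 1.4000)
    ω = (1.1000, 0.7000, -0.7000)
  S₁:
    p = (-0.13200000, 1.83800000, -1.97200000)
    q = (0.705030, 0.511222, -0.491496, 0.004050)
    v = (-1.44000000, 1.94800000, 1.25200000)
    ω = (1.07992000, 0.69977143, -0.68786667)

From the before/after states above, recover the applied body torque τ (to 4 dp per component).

τ = (-0.1200, 0.0600, 0.1400)

ω₁ − ω₀ = (-0.02008000, -0.00022857, 0.01213333)
gyro term ω₀×Iω₀ = (-0.0196, 0.0616, 0.0308)
applied torque τ = (-0.1200, 0.0600, 0.1400)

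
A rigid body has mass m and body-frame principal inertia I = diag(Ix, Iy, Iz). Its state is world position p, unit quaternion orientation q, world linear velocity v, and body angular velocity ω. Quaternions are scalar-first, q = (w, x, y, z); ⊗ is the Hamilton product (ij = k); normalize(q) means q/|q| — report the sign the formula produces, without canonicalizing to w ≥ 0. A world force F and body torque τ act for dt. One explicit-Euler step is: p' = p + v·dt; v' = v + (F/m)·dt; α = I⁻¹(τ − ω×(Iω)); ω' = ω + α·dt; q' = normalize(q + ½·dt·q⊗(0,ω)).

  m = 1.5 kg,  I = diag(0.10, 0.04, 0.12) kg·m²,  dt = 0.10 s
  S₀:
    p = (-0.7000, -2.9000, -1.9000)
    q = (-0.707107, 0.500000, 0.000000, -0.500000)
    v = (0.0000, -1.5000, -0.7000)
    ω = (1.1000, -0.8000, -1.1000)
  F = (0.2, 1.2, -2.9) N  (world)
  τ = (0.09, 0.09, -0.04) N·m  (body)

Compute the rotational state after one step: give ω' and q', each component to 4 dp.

ω×(Iω) gyroscopic = (0.0704, 0.0242, 0.0528)
(τ − ω×Iω)/I = (0.1960, 1.6450, -0.7733)
ω' = ω + α·dt = (1.1196, -0.6355, -1.1773)
Hamilton product q⊗(0,ω) = (-1.1000000, -1.1778177, 0.5656856, 0.3778177)
q + ½dt·q⊗(0,ω), renormalized = (-0.7592, 0.4394, 0.0282, -0.4793)

ω' = (1.1196, -0.6355, -1.1773)
q' = (-0.7592, 0.4394, 0.0282, -0.4793)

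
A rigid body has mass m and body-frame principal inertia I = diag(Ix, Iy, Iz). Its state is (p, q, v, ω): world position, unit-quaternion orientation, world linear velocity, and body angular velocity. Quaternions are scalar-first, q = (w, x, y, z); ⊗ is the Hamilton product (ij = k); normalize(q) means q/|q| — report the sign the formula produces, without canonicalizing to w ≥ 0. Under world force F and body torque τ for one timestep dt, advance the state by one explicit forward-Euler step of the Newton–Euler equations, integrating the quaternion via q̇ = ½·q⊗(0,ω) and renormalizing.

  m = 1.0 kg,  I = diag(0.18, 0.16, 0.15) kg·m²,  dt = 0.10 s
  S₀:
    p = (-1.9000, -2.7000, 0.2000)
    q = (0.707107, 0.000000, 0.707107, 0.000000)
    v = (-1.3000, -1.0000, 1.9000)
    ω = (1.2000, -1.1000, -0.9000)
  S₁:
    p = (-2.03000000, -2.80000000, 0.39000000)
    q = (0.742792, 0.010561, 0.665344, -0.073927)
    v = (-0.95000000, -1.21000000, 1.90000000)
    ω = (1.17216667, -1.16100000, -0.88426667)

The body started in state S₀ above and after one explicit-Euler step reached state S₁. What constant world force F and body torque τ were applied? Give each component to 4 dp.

F = (3.5000, -2.1000, 0.0000)
τ = (-0.0600, -0.1300, 0.0500)

Δv = v₁−v₀ = (0.35000000, -0.21000000, 0.00000000)
m·(v₁−v₀)/dt = (3.5000, -2.1000, 0.0000)
Δω = ω₁−ω₀ = (-0.02783333, -0.06100000, 0.01573333)
precession coupling = (-0.0099, -0.0324, 0.0264)
τ = I·(Δω/dt) + ω₀×(Iω₀) = (-0.0600, -0.1300, 0.0500)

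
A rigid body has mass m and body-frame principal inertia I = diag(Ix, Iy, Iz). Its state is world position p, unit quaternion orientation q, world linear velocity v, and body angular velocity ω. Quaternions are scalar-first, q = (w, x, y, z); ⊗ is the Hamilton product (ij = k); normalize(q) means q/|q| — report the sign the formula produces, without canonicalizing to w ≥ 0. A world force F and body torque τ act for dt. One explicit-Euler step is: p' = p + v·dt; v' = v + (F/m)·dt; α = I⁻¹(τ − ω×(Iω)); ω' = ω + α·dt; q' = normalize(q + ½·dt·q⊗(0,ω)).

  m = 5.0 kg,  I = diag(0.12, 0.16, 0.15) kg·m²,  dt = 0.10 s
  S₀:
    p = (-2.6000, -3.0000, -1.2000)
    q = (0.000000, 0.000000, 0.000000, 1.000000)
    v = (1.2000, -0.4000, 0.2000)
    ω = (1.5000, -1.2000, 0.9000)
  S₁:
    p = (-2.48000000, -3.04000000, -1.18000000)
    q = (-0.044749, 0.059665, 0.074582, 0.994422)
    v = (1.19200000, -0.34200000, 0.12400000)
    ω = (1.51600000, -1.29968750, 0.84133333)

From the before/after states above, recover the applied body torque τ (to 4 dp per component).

τ = (0.0300, -0.2000, -0.1600)

Δω = ω₁−ω₀ = (0.01600000, -0.09968750, -0.05866667)
precession coupling = (0.0108, -0.0405, -0.0720)
I·α + gyro = (0.0300, -0.2000, -0.1600)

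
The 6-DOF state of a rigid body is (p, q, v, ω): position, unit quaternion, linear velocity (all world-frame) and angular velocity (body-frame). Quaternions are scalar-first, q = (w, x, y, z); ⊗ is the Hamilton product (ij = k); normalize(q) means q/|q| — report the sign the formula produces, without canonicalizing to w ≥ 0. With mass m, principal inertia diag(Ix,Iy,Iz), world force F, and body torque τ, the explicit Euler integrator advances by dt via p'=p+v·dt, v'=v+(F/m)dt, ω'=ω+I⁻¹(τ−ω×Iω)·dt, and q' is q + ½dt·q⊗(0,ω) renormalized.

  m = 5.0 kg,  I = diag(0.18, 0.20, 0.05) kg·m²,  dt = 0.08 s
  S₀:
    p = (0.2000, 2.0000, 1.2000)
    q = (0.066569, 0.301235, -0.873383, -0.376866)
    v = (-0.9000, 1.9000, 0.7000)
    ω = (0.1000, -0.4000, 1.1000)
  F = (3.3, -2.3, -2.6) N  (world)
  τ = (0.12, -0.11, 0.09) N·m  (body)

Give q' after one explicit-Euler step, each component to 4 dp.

2q̇ = q⊗(0,ω) = (0.0350759, -1.1048108, -0.3956727, 0.0400702)
q' = normalize(q + ½dt·q⊗(0,ω)) = (0.0679, 0.2568, -0.8882, -0.3748)

q' = (0.0679, 0.2568, -0.8882, -0.3748)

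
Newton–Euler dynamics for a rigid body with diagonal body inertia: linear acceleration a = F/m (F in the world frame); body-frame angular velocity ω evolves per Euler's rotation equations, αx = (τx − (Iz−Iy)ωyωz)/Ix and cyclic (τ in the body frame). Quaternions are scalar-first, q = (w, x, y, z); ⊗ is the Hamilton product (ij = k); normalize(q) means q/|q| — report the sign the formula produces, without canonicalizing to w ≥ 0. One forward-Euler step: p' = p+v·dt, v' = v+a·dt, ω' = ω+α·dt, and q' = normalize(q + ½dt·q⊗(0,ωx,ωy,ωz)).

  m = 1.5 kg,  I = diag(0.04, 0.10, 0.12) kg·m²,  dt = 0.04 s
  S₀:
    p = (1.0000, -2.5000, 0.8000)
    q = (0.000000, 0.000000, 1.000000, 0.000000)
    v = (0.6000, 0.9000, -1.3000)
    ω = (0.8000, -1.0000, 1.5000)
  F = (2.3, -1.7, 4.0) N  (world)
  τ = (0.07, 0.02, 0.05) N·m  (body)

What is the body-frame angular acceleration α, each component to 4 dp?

gyro term ω×Iω = (-0.0300, -0.0960, -0.0480)
angular accel α = (2.5000, 1.1600, 0.8167)

α = (2.5000, 1.1600, 0.8167)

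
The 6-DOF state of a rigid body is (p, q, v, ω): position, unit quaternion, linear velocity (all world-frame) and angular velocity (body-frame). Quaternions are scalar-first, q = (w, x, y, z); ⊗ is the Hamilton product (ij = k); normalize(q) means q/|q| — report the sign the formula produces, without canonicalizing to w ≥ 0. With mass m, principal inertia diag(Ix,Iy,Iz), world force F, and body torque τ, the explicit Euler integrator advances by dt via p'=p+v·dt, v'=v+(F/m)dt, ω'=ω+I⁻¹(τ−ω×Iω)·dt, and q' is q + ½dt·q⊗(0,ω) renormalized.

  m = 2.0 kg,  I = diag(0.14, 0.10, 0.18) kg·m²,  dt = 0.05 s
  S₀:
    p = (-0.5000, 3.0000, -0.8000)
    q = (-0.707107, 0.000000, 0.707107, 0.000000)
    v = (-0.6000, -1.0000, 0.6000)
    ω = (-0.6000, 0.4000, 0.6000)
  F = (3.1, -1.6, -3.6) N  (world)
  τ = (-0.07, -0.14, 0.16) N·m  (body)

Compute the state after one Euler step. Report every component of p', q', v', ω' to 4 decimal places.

(τ − ω×Iω)/I = (-0.6371, -1.5440, 0.8356)
ω + α·dt = (-0.6319, 0.3228, 0.6418)
2q̇ = q⊗(0,ω) = (-0.2828428, 0.8485284, -0.2828428, 0.0000000)
q + ½dt·q⊗(0,ω), renormalized = (-0.7140, 0.0212, 0.6998, 0.0000)
a = (1.5500, -0.8000, -1.8000)
p + v·dt = (-0.5300, 2.9500, -0.7700)
new velocity v' = (-0.5225, -1.0400, 0.5100)

p' = (-0.5300, 2.9500, -0.7700)
q' = (-0.7140, 0.0212, 0.6998, 0.0000)
v' = (-0.5225, -1.0400, 0.5100)
ω' = (-0.6319, 0.3228, 0.6418)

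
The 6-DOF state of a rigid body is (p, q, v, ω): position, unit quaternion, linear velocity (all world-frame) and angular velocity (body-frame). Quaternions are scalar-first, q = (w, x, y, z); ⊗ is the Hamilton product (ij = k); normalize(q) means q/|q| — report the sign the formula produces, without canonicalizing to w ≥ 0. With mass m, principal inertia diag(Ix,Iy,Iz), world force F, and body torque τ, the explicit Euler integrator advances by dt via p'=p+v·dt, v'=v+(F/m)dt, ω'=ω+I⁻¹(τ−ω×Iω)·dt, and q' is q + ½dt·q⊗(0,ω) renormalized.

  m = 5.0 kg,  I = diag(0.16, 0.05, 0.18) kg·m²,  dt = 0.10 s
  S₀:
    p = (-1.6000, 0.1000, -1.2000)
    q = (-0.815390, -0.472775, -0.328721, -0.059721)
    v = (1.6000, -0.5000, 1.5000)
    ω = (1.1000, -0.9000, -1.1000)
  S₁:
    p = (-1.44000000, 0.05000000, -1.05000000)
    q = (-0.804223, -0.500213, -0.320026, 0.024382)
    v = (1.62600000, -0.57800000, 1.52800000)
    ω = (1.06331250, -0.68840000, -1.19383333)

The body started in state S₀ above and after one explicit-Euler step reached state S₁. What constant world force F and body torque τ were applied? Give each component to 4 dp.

F = (1.3000, -3.9000, 1.4000)
τ = (0.0700, 0.1300, -0.0600)

ω₁ − ω₀ = (-0.03668750, 0.21160000, -0.09383333)
τ = I·(Δω/dt) + ω₀×(Iω₀) = (0.0700, 0.1300, -0.0600)
velocity change Δv = (0.02600000, -0.07800000, 0.02800000)
F = m·Δv/dt = (1.3000, -3.9000, 1.4000)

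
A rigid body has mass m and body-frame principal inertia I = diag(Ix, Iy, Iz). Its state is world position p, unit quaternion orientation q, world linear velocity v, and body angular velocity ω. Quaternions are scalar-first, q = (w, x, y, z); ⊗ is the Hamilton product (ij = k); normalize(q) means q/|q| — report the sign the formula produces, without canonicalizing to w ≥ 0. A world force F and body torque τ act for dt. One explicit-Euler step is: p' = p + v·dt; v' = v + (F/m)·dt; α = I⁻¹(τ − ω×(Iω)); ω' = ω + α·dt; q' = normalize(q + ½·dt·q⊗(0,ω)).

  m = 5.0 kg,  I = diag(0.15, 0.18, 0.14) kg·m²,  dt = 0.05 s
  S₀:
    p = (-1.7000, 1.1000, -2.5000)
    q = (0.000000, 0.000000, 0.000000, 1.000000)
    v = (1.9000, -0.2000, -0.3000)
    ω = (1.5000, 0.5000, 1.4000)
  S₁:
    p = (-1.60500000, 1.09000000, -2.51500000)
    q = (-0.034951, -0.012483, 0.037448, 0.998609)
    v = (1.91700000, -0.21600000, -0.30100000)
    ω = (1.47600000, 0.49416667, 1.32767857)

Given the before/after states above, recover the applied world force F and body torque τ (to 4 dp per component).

rate change Δω = (-0.02400000, -0.00583333, -0.07232143)
gyro term ω₀×Iω₀ = (-0.0280, 0.0210, 0.0225)
τ = I·(Δω/dt) + ω₀×(Iω₀) = (-0.1000, 0.0000, -0.1800)
Δv = v₁−v₀ = (0.01700000, -0.01600000, -0.00100000)
m·(v₁−v₀)/dt = (1.7000, -1.6000, -0.1000)

F = (1.7000, -1.6000, -0.1000)
τ = (-0.1000, 0.0000, -0.1800)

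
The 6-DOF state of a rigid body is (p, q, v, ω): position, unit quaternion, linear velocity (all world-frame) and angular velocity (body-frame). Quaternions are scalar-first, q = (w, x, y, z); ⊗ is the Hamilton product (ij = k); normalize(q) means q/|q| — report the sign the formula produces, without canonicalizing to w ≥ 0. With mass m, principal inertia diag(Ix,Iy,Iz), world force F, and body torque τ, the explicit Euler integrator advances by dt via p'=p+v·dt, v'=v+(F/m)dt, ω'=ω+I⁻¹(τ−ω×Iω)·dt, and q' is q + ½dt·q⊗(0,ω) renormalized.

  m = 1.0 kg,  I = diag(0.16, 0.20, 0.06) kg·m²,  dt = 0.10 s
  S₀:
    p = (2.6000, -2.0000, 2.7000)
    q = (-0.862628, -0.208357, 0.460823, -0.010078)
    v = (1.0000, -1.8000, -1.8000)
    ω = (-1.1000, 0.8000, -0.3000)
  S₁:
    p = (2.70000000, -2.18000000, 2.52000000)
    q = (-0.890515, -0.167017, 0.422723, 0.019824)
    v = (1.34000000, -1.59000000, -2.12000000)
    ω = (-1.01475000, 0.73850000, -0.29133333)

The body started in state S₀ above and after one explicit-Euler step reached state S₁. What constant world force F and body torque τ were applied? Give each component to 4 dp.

F = (3.4000, 2.1000, -3.2000)
τ = (0.1700, -0.0900, -0.0300)

velocity change Δv = (0.34000000, 0.21000000, -0.32000000)
F = m·Δv/dt = (3.4000, 2.1000, -3.2000)
rate change Δω = (0.08525000, -0.06150000, 0.00866667)
τ = I·(Δω/dt) + ω₀×(Iω₀) = (0.1700, -0.0900, -0.0300)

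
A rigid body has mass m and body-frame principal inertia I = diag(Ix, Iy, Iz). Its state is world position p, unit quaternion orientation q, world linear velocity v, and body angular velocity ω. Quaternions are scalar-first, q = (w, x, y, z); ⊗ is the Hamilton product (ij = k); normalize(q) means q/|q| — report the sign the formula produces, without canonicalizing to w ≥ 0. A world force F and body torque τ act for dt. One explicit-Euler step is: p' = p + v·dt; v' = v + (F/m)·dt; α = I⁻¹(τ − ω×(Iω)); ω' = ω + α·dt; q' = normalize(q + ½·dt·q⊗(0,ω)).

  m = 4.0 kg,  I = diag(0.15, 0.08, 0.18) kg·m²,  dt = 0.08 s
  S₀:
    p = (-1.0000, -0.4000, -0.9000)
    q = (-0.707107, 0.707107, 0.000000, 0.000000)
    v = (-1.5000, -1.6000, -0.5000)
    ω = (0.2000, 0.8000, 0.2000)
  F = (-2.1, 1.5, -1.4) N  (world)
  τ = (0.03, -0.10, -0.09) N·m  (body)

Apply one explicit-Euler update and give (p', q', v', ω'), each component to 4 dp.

p' = (-1.1200, -0.5280, -0.9400)
q' = (-0.7124, 0.7010, -0.0283, 0.0170)
v' = (-1.5420, -1.5700, -0.5280)
ω' = (0.2075, 0.7012, 0.1650)

a = F/m = (-0.5250, 0.3750, -0.3500)
new position p' = (-1.1200, -0.5280, -0.9400)
v + (F/m)dt = (-1.5420, -1.5700, -0.5280)
ω×(Iω) gyroscopic = (0.0160, -0.0012, -0.0112)
α = I⁻¹(τ − ω×Iω) = (0.0933, -1.2350, -0.4378)
ω + α·dt = (0.2075, 0.7012, 0.1650)
Hamilton product q⊗(0,ω) = (-0.1414214, -0.1414214, -0.7071070, 0.4242642)
q' = normalize(q + ½dt·q⊗(0,ω)) = (-0.7124, 0.7010, -0.0283, 0.0170)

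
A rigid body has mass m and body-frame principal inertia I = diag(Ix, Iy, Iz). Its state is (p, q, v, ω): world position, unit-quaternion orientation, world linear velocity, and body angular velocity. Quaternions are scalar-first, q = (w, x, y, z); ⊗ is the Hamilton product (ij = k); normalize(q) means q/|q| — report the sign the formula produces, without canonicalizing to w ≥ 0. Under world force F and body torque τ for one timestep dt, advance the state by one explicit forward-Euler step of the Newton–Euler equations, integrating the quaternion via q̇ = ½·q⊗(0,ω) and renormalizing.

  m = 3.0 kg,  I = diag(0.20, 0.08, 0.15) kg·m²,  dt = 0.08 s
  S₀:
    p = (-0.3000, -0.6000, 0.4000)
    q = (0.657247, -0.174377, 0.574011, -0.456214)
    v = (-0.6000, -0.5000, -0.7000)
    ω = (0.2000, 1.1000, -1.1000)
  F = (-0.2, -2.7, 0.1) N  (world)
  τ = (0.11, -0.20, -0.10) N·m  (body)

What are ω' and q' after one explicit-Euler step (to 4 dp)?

ω' = (0.2779, 0.9110, -1.1393)
q' = (0.6121, -0.1740, 0.5904, -0.4964)

angular accel α = (0.9735, -2.3625, -0.4907)
ω + α·dt = (0.2779, 0.9110, -1.1393)
q⊗(0,ω) = (-1.0983721, 0.0018727, 0.4399142, -1.0295886)
updated quaternion q' = (0.6121, -0.1740, 0.5904, -0.4964)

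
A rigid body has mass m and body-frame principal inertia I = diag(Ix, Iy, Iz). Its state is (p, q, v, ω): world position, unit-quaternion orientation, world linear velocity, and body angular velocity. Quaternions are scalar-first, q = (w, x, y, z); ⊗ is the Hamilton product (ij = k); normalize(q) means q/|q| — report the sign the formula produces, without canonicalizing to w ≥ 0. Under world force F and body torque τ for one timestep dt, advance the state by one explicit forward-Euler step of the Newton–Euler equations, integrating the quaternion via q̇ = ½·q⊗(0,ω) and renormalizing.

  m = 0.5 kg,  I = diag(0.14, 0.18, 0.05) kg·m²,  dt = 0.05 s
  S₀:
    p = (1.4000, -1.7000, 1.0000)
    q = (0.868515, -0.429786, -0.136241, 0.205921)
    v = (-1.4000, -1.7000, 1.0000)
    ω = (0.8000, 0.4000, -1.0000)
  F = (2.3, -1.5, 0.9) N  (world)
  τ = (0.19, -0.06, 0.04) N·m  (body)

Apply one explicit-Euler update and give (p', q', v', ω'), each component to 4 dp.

precession coupling ω×(Iω) = (0.0520, -0.0720, 0.0128)
angular accel α = (0.9857, 0.0667, 0.5440)
ω' = ω + α·dt = (0.8493, 0.4033, -0.9728)
Hamilton product q⊗(0,ω) = (0.6042462, 0.7486846, 0.0823568, -0.9314366)
q' = normalize(q + ½dt·q⊗(0,ω)) = (0.8831, -0.4108, -0.1341, 0.1825)
p + v·dt = (1.3300, -1.7850, 1.0500)
v' = v + a·dt = (-1.1700, -1.8500, 1.0900)

p' = (1.3300, -1.7850, 1.0500)
q' = (0.8831, -0.4108, -0.1341, 0.1825)
v' = (-1.1700, -1.8500, 1.0900)
ω' = (0.8493, 0.4033, -0.9728)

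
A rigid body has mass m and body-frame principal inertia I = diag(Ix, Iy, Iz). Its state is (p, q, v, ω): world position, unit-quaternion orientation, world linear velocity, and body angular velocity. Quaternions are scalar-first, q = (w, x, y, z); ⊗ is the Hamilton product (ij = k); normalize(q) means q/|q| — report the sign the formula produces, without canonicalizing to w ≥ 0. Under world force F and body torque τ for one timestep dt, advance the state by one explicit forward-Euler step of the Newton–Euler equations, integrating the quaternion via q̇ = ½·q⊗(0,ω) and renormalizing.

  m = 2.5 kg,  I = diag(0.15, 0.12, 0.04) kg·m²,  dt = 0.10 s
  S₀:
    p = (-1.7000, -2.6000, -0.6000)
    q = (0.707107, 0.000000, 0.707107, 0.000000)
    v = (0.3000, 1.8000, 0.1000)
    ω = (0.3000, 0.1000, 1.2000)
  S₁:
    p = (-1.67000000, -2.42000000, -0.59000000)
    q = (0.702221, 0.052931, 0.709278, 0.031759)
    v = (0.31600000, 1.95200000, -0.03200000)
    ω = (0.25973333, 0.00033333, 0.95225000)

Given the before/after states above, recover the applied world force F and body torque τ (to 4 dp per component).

F = (0.4000, 3.8000, -3.3000)
τ = (-0.0700, -0.0800, -0.1000)

velocity change Δv = (0.01600000, 0.15200000, -0.13200000)
applied force F = (0.4000, 3.8000, -3.3000)
ω₁ − ω₀ = (-0.04026667, -0.09966667, -0.24775000)
gyro term ω₀×Iω₀ = (-0.0096, 0.0396, -0.0009)
I·α + gyro = (-0.0700, -0.0800, -0.1000)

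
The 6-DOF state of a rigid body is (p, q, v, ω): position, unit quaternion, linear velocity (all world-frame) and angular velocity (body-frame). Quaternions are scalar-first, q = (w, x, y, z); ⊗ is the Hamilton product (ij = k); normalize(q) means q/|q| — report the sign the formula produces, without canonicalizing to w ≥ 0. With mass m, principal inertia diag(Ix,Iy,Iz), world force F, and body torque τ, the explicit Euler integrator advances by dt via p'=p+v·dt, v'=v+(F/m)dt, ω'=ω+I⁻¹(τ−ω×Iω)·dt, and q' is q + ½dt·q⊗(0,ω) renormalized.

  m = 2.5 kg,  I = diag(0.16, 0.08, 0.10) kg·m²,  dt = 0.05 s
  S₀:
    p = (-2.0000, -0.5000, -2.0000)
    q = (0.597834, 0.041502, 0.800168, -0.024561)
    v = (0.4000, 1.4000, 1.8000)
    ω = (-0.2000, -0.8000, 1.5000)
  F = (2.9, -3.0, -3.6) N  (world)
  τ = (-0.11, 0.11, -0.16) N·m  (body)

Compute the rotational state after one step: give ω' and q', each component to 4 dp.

ω' = (-0.2269, -0.7200, 1.4264)
q' = (0.6144, 0.0680, 0.7861, 0.0010)

angular accel α = (-0.5375, 1.6000, -1.4720)
ω' = ω + α·dt = (-0.2269, -0.7200, 1.4264)
Hamilton product q⊗(0,ω) = (0.6852763, 1.0610364, -0.5356080, 1.0235830)
q + ½dt·q⊗(0,ω), renormalized = (0.6144, 0.0680, 0.7861, 0.0010)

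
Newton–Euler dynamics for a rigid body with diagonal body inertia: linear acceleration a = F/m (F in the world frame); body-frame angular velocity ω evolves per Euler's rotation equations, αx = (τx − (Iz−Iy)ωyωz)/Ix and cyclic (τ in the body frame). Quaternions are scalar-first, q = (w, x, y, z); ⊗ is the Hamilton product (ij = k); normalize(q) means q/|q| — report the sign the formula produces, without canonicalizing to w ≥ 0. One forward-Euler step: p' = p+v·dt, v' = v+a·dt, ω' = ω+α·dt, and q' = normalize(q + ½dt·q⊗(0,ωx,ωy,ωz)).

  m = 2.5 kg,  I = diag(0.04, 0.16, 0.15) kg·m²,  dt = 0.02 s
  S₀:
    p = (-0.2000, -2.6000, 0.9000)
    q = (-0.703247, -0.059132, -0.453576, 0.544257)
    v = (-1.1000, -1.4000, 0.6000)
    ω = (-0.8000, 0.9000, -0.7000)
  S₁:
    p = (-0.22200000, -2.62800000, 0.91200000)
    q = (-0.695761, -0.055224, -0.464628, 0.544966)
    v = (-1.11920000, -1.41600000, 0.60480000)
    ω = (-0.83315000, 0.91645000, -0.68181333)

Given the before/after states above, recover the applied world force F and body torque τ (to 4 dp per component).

F = (-2.4000, -2.0000, 0.6000)
τ = (-0.0600, 0.0700, 0.0500)

ω₁ − ω₀ = (-0.03315000, 0.01645000, 0.01818667)
τ = I·(Δω/dt) + ω₀×(Iω₀) = (-0.0600, 0.0700, 0.0500)
v₁ − v₀ = (-0.01920000, -0.01600000, 0.00480000)
F = m·Δv/dt = (-2.4000, -2.0000, 0.6000)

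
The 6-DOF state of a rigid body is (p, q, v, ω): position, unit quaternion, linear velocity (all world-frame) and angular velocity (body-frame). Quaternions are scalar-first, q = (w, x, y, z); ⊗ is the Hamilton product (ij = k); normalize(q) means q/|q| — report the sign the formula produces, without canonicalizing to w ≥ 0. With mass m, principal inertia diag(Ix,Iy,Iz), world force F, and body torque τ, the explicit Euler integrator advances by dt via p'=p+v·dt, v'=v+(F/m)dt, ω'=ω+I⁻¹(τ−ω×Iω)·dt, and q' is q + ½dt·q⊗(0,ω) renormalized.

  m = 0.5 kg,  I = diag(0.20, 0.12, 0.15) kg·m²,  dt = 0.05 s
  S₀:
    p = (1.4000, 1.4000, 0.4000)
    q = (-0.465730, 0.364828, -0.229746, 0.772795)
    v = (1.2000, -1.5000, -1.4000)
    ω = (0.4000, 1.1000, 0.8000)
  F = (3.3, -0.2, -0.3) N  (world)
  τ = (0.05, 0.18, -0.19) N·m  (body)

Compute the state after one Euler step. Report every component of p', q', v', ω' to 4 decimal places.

p' = p + v·dt = (1.4600, 1.3250, 0.3300)
new velocity v' = (1.5300, -1.5200, -1.4300)
(τ − ω×Iω)/I = (0.1180, 1.3667, -1.0320)
ω' = ω + α·dt = (0.4059, 1.1683, 0.7484)
q⊗(0,ω) = (-0.5114466, -1.2201633, -0.4950474, 0.1206252)
q' = normalize(q + ½dt·q⊗(0,ω)) = (-0.4782, 0.3341, -0.2420, 0.7753)

p' = (1.4600, 1.3250, 0.3300)
q' = (-0.4782, 0.3341, -0.2420, 0.7753)
v' = (1.5300, -1.5200, -1.4300)
ω' = (0.4059, 1.1683, 0.7484)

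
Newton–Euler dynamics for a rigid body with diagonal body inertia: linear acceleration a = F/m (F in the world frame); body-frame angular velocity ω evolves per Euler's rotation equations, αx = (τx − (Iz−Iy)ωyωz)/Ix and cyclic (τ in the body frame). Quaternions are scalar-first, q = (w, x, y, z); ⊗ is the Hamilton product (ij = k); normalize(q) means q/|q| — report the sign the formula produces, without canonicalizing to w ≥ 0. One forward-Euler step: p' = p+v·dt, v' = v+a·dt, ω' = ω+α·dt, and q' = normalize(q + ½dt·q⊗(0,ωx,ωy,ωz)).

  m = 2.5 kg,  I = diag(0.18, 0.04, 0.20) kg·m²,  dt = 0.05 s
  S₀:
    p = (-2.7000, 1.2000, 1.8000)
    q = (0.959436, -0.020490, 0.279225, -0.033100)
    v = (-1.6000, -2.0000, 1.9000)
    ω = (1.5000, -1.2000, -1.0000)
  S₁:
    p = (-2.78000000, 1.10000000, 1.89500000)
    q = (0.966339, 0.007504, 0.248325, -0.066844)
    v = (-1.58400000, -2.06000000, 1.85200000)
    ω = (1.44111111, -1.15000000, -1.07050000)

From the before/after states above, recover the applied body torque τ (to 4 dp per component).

τ = (-0.0200, 0.0700, -0.0300)

ω₁ − ω₀ = (-0.05888889, 0.05000000, -0.07050000)
I·α + gyro = (-0.0200, 0.0700, -0.0300)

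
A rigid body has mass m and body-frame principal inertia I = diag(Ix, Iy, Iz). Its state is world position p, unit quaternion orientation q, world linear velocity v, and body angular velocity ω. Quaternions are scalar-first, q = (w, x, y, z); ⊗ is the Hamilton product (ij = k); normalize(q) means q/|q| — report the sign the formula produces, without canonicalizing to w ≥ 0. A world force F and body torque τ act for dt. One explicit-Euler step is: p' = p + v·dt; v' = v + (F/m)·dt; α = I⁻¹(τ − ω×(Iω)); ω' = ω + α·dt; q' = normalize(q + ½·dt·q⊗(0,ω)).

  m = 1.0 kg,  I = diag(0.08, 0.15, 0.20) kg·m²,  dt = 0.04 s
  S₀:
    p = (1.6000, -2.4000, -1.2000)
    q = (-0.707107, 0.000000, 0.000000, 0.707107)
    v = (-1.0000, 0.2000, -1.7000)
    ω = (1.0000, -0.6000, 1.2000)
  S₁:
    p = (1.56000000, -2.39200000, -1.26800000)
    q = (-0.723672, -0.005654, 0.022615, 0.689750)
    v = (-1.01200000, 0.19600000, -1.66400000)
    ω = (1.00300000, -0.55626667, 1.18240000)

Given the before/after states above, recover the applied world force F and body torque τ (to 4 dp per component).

v₁ − v₀ = (-0.01200000, -0.00400000, 0.03600000)
applied force F = (-0.3000, -0.1000, 0.9000)
Δω = ω₁−ω₀ = (0.00300000, 0.04373333, -0.01760000)
ω₀×(Iω₀) = (-0.0360, -0.1440, -0.0420)
τ = I·(Δω/dt) + ω₀×(Iω₀) = (-0.0300, 0.0200, -0.1300)

F = (-0.3000, -0.1000, 0.9000)
τ = (-0.0300, 0.0200, -0.1300)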